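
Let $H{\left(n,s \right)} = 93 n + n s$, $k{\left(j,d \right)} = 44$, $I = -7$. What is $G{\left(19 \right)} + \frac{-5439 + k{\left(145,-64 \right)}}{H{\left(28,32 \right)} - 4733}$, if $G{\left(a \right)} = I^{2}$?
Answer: $\frac{65812}{1233} \approx 53.375$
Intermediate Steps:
$G{\left(a \right)} = 49$ ($G{\left(a \right)} = \left(-7\right)^{2} = 49$)
$G{\left(19 \right)} + \frac{-5439 + k{\left(145,-64 \right)}}{H{\left(28,32 \right)} - 4733} = 49 + \frac{-5439 + 44}{28 \left(93 + 32\right) - 4733} = 49 - \frac{5395}{28 \cdot 125 - 4733} = 49 - \frac{5395}{3500 - 4733} = 49 - \frac{5395}{-1233} = 49 - - \frac{5395}{1233} = 49 + \frac{5395}{1233} = \frac{65812}{1233}$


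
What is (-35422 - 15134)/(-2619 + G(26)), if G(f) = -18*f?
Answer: 16852/1029 ≈ 16.377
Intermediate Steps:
(-35422 - 15134)/(-2619 + G(26)) = (-35422 - 15134)/(-2619 - 18*26) = -50556/(-2619 - 468) = -50556/(-3087) = -50556*(-1/3087) = 16852/1029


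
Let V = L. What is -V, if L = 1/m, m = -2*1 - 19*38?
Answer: 1/724 ≈ 0.0013812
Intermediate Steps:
m = -724 (m = -2 - 722 = -724)
L = -1/724 (L = 1/(-724) = -1/724 ≈ -0.0013812)
V = -1/724 ≈ -0.0013812
-V = -1*(-1/724) = 1/724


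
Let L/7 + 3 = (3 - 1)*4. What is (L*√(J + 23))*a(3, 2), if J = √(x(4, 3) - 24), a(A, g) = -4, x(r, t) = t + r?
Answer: -140*√(23 + I*√17) ≈ -674.09 - 59.943*I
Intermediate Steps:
L = 35 (L = -21 + 7*((3 - 1)*4) = -21 + 7*(2*4) = -21 + 7*8 = -21 + 56 = 35)
x(r, t) = r + t
J = I*√17 (J = √((4 + 3) - 24) = √(7 - 24) = √(-17) = I*√17 ≈ 4.1231*I)
(L*√(J + 23))*a(3, 2) = (35*√(I*√17 + 23))*(-4) = (35*√(23 + I*√17))*(-4) = -140*√(23 + I*√17)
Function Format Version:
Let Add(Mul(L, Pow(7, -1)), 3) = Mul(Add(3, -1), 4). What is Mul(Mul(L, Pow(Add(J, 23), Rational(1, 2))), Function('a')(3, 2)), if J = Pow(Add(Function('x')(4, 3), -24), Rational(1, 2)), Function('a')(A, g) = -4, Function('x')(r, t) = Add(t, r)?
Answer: Mul(-140, Pow(Add(23, Mul(I, Pow(17, Rational(1, 2)))), Rational(1, 2))) ≈ Add(-674.09, Mul(-59.943, I))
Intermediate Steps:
L = 35 (L = Add(-21, Mul(7, Mul(Add(3, -1), 4))) = Add(-21, Mul(7, Mul(2, 4))) = Add(-21, Mul(7, 8)) = Add(-21, 56) = 35)
Function('x')(r, t) = Add(r, t)
J = Mul(I, Pow(17, Rational(1, 2))) (J = Pow(Add(Add(4, 3), -24), Rational(1, 2)) = Pow(Add(7, -24), Rational(1, 2)) = Pow(-17, Rational(1, 2)) = Mul(I, Pow(17, Rational(1, 2))) ≈ Mul(4.1231, I))
Mul(Mul(L, Pow(Add(J, 23), Rational(1, 2))), Function('a')(3, 2)) = Mul(Mul(35, Pow(Add(Mul(I, Pow(17, Rational(1, 2))), 23), Rational(1, 2))), -4) = Mul(Mul(35, Pow(Add(23, Mul(I, Pow(17, Rational(1, 2)))), Rational(1, 2))), -4) = Mul(-140, Pow(Add(23, Mul(I, Pow(17, Rational(1, 2)))), Rational(1, 2)))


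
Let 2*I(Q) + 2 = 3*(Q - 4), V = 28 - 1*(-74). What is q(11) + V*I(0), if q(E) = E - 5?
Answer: -708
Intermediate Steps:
V = 102 (V = 28 + 74 = 102)
q(E) = -5 + E
I(Q) = -7 + 3*Q/2 (I(Q) = -1 + (3*(Q - 4))/2 = -1 + (3*(-4 + Q))/2 = -1 + (-12 + 3*Q)/2 = -1 + (-6 + 3*Q/2) = -7 + 3*Q/2)
q(11) + V*I(0) = (-5 + 11) + 102*(-7 + (3/2)*0) = 6 + 102*(-7 + 0) = 6 + 102*(-7) = 6 - 714 = -708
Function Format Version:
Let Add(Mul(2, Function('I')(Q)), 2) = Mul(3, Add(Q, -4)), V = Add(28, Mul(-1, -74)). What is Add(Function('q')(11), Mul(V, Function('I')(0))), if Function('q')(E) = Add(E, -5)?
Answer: -708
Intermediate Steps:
V = 102 (V = Add(28, 74) = 102)
Function('q')(E) = Add(-5, E)
Function('I')(Q) = Add(-7, Mul(Rational(3, 2), Q)) (Function('I')(Q) = Add(-1, Mul(Rational(1, 2), Mul(3, Add(Q, -4)))) = Add(-1, Mul(Rational(1, 2), Mul(3, Add(-4, Q)))) = Add(-1, Mul(Rational(1, 2), Add(-12, Mul(3, Q)))) = Add(-1, Add(-6, Mul(Rational(3, 2), Q))) = Add(-7, Mul(Rational(3, 2), Q)))
Add(Function('q')(11), Mul(V, Function('I')(0))) = Add(Add(-5, 11), Mul(102, Add(-7, Mul(Rational(3, 2), 0)))) = Add(6, Mul(102, Add(-7, 0))) = Add(6, Mul(102, -7)) = Add(6, -714) = -708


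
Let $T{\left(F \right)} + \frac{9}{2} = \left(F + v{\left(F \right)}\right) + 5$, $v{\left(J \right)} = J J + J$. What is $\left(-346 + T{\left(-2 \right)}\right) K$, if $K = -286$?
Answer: $98813$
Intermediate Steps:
$v{\left(J \right)} = J + J^{2}$ ($v{\left(J \right)} = J^{2} + J = J + J^{2}$)
$T{\left(F \right)} = \frac{1}{2} + F + F \left(1 + F\right)$ ($T{\left(F \right)} = - \frac{9}{2} + \left(\left(F + F \left(1 + F\right)\right) + 5\right) = - \frac{9}{2} + \left(5 + F + F \left(1 + F\right)\right) = \frac{1}{2} + F + F \left(1 + F\right)$)
$\left(-346 + T{\left(-2 \right)}\right) K = \left(-346 + \left(\frac{1}{2} + \left(-2\right)^{2} + 2 \left(-2\right)\right)\right) \left(-286\right) = \left(-346 + \left(\frac{1}{2} + 4 - 4\right)\right) \left(-286\right) = \left(-346 + \frac{1}{2}\right) \left(-286\right) = \left(- \frac{691}{2}\right) \left(-286\right) = 98813$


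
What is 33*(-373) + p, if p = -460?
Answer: -12769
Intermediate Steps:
33*(-373) + p = 33*(-373) - 460 = -12309 - 460 = -12769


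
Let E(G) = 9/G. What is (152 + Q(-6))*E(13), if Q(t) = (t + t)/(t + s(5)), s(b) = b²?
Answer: 25884/247 ≈ 104.79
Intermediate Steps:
Q(t) = 2*t/(25 + t) (Q(t) = (t + t)/(t + 5²) = (2*t)/(t + 25) = (2*t)/(25 + t) = 2*t/(25 + t))
(152 + Q(-6))*E(13) = (152 + 2*(-6)/(25 - 6))*(9/13) = (152 + 2*(-6)/19)*(9*(1/13)) = (152 + 2*(-6)*(1/19))*(9/13) = (152 - 12/19)*(9/13) = (2876/19)*(9/13) = 25884/247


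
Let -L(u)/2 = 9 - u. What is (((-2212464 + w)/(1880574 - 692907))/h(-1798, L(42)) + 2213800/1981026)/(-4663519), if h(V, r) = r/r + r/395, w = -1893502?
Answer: 111158470117790/281013404039108115921 ≈ 3.9556e-7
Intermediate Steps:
L(u) = -18 + 2*u (L(u) = -2*(9 - u) = -18 + 2*u)
h(V, r) = 1 + r/395 (h(V, r) = 1 + r*(1/395) = 1 + r/395)
(((-2212464 + w)/(1880574 - 692907))/h(-1798, L(42)) + 2213800/1981026)/(-4663519) = (((-2212464 - 1893502)/(1880574 - 692907))/(1 + (-18 + 2*42)/395) + 2213800/1981026)/(-4663519) = ((-4105966/1187667)/(1 + (-18 + 84)/395) + 2213800*(1/1981026))*(-1/4663519) = ((-4105966*1/1187667)/(1 + (1/395)*66) + 1106900/990513)*(-1/4663519) = (-4105966/(1187667*(1 + 66/395)) + 1106900/990513)*(-1/4663519) = (-4105966/(1187667*461/395) + 1106900/990513)*(-1/4663519) = (-4105966/1187667*395/461 + 1106900/990513)*(-1/4663519) = (-1621856570/547514487 + 1106900/990513)*(-1/4663519) = -111158470117790/60257801895759*(-1/4663519) = 111158470117790/281013404039108115921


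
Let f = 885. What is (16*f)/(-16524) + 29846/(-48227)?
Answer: -98005802/66408579 ≈ -1.4758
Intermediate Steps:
(16*f)/(-16524) + 29846/(-48227) = (16*885)/(-16524) + 29846/(-48227) = 14160*(-1/16524) + 29846*(-1/48227) = -1180/1377 - 29846/48227 = -98005802/66408579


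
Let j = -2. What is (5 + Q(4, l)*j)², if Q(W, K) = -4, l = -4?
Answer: 169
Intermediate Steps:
(5 + Q(4, l)*j)² = (5 - 4*(-2))² = (5 + 8)² = 13² = 169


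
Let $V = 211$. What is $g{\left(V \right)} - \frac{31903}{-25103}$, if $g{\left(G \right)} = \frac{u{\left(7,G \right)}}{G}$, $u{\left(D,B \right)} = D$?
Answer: $\frac{6907254}{5296733} \approx 1.3041$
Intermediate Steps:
$g{\left(G \right)} = \frac{7}{G}$
$g{\left(V \right)} - \frac{31903}{-25103} = \frac{7}{211} - \frac{31903}{-25103} = 7 \cdot \frac{1}{211} - 31903 \left(- \frac{1}{25103}\right) = \frac{7}{211} - - \frac{31903}{25103} = \frac{7}{211} + \frac{31903}{25103} = \frac{6907254}{5296733}$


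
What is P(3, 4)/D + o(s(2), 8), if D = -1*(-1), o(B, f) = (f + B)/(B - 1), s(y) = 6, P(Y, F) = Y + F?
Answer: 49/5 ≈ 9.8000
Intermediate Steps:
P(Y, F) = F + Y
o(B, f) = (B + f)/(-1 + B)
D = 1
P(3, 4)/D + o(s(2), 8) = (4 + 3)/1 + (6 + 8)/(-1 + 6) = 1*7 + 14/5 = 7 + (⅕)*14 = 7 + 14/5 = 49/5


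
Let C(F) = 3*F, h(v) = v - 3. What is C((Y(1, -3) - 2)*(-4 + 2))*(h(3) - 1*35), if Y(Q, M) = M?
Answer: -1050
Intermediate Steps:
h(v) = -3 + v
C((Y(1, -3) - 2)*(-4 + 2))*(h(3) - 1*35) = (3*((-3 - 2)*(-4 + 2)))*((-3 + 3) - 1*35) = (3*(-5*(-2)))*(0 - 35) = (3*10)*(-35) = 30*(-35) = -1050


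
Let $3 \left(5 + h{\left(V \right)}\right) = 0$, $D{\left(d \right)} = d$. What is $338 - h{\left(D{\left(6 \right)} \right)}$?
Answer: $343$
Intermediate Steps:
$h{\left(V \right)} = -5$ ($h{\left(V \right)} = -5 + \frac{1}{3} \cdot 0 = -5 + 0 = -5$)
$338 - h{\left(D{\left(6 \right)} \right)} = 338 - -5 = 338 + 5 = 343$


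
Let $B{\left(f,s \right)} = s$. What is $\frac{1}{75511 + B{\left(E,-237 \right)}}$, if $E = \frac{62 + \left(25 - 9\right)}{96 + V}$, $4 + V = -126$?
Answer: $\frac{1}{75274} \approx 1.3285 \cdot 10^{-5}$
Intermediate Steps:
$V = -130$ ($V = -4 - 126 = -130$)
$E = - \frac{39}{17}$ ($E = \frac{62 + \left(25 - 9\right)}{96 - 130} = \frac{62 + \left(25 - 9\right)}{-34} = \left(62 + 16\right) \left(- \frac{1}{34}\right) = 78 \left(- \frac{1}{34}\right) = - \frac{39}{17} \approx -2.2941$)
$\frac{1}{75511 + B{\left(E,-237 \right)}} = \frac{1}{75511 - 237} = \frac{1}{75274}$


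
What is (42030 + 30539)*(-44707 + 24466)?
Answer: -1468869129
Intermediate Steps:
(42030 + 30539)*(-44707 + 24466) = 72569*(-20241) = -1468869129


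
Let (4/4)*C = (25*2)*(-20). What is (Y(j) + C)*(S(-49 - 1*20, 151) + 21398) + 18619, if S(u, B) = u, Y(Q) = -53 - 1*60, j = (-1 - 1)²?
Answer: -23720558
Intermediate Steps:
j = 4 (j = (-2)² = 4)
Y(Q) = -113 (Y(Q) = -53 - 60 = -113)
C = -1000 (C = (25*2)*(-20) = 50*(-20) = -1000)
(Y(j) + C)*(S(-49 - 1*20, 151) + 21398) + 18619 = (-113 - 1000)*((-49 - 1*20) + 21398) + 18619 = -1113*((-49 - 20) + 21398) + 18619 = -1113*(-69 + 21398) + 18619 = -1113*21329 + 18619 = -23739177 + 18619 = -23720558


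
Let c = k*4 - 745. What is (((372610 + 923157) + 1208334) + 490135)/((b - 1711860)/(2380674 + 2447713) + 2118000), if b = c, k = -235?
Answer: 14457330177332/10226521952455 ≈ 1.4137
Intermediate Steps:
c = -1685 (c = -235*4 - 745 = -940 - 745 = -1685)
b = -1685
(((372610 + 923157) + 1208334) + 490135)/((b - 1711860)/(2380674 + 2447713) + 2118000) = (((372610 + 923157) + 1208334) + 490135)/((-1685 - 1711860)/(2380674 + 2447713) + 2118000) = ((1295767 + 1208334) + 490135)/(-1713545/4828387 + 2118000) = (2504101 + 490135)/(-1713545*1/4828387 + 2118000) = 2994236/(-1713545/4828387 + 2118000) = 2994236/(10226521952455/4828387) = 2994236*(4828387/10226521952455) = 14457330177332/10226521952455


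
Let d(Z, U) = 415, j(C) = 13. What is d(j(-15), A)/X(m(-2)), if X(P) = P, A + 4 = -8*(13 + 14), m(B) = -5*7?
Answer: -83/7 ≈ -11.857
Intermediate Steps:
m(B) = -35
A = -220 (A = -4 - 8*(13 + 14) = -4 - 8*27 = -4 - 216 = -220)
d(j(-15), A)/X(m(-2)) = 415/(-35) = 415*(-1/35) = -83/7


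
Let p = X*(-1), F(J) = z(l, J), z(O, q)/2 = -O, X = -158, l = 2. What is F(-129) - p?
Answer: -162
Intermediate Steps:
z(O, q) = -2*O (z(O, q) = 2*(-O) = -2*O)
F(J) = -4 (F(J) = -2*2 = -4)
p = 158 (p = -158*(-1) = 158)
F(-129) - p = -4 - 1*158 = -4 - 158 = -162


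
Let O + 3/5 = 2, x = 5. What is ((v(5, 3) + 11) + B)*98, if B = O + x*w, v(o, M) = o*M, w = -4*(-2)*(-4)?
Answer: -64974/5 ≈ -12995.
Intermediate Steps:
O = 7/5 (O = -⅗ + 2 = 7/5 ≈ 1.4000)
w = -32 (w = 8*(-4) = -32)
v(o, M) = M*o
B = -793/5 (B = 7/5 + 5*(-32) = 7/5 - 160 = -793/5 ≈ -158.60)
((v(5, 3) + 11) + B)*98 = ((3*5 + 11) - 793/5)*98 = ((15 + 11) - 793/5)*98 = (26 - 793/5)*98 = -663/5*98 = -64974/5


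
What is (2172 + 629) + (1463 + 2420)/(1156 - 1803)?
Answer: 1808364/647 ≈ 2795.0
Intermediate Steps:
(2172 + 629) + (1463 + 2420)/(1156 - 1803) = 2801 + 3883/(-647) = 2801 + 3883*(-1/647) = 2801 - 3883/647 = 1808364/647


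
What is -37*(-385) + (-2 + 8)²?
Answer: 14281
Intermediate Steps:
-37*(-385) + (-2 + 8)² = 14245 + 6² = 14245 + 36 = 14281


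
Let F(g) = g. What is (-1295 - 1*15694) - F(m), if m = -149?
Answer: -16840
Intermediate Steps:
(-1295 - 1*15694) - F(m) = (-1295 - 1*15694) - 1*(-149) = (-1295 - 15694) + 149 = -16989 + 149 = -16840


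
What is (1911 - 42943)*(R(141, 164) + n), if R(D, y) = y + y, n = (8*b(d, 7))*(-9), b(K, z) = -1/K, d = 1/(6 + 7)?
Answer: -51864448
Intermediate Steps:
d = 1/13 ≈ 0.076923
n = 936 (n = (8*(-1/1/13))*(-9) = (8*(-1*13))*(-9) = (8*(-13))*(-9) = -104*(-9) = 936)
R(D, y) = 2*y
(1911 - 42943)*(R(141, 164) + n) = (1911 - 42943)*(2*164 + 936) = -41032*(328 + 936) = -41032*1264 = -51864448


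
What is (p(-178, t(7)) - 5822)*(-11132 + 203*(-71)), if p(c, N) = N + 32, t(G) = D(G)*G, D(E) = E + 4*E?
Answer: 141647025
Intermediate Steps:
D(E) = 5*E
t(G) = 5*G² (t(G) = (5*G)*G = 5*G²)
p(c, N) = 32 + N
(p(-178, t(7)) - 5822)*(-11132 + 203*(-71)) = ((32 + 5*7²) - 5822)*(-11132 + 203*(-71)) = ((32 + 5*49) - 5822)*(-11132 - 14413) = ((32 + 245) - 5822)*(-25545) = (277 - 5822)*(-25545) = -5545*(-25545) = 141647025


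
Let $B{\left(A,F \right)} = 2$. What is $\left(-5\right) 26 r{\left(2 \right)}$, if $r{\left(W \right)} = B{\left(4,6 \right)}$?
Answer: $-260$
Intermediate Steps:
$r{\left(W \right)} = 2$
$\left(-5\right) 26 r{\left(2 \right)} = \left(-5\right) 26 \cdot 2 = \left(-130\right) 2 = -260$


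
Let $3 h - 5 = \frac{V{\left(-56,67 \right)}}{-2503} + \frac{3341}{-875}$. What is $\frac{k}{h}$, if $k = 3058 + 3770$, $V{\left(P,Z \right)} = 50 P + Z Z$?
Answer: $\frac{44862520500}{1110227} \approx 40408.0$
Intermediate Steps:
$V{\left(P,Z \right)} = Z^{2} + 50 P$ ($V{\left(P,Z \right)} = 50 P + Z^{2} = Z^{2} + 50 P$)
$k = 6828$
$h = \frac{1110227}{6570375}$ ($h = \frac{5}{3} + \frac{\frac{67^{2} + 50 \left(-56\right)}{-2503} + \frac{3341}{-875}}{3} = \frac{5}{3} + \frac{\left(4489 - 2800\right) \left(- \frac{1}{2503}\right) + 3341 \left(- \frac{1}{875}\right)}{3} = \frac{5}{3} + \frac{1689 \left(- \frac{1}{2503}\right) - \frac{3341}{875}}{3} = \frac{5}{3} + \frac{- \frac{1689}{2503} - \frac{3341}{875}}{3} = \frac{5}{3} + \frac{1}{3} \left(- \frac{9840398}{2190125}\right) = \frac{5}{3} - \frac{9840398}{6570375} = \frac{1110227}{6570375} \approx 0.16897$)
$\frac{k}{h} = \frac{6828}{\frac{1110227}{6570375}} = 6828 \cdot \frac{6570375}{1110227} = \frac{44862520500}{1110227}$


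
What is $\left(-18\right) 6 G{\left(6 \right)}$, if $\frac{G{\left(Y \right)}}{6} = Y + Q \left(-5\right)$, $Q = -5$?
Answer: $-20088$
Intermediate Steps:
$G{\left(Y \right)} = 150 + 6 Y$ ($G{\left(Y \right)} = 6 \left(Y - -25\right) = 6 \left(Y + 25\right) = 6 \left(25 + Y\right) = 150 + 6 Y$)
$\left(-18\right) 6 G{\left(6 \right)} = \left(-18\right) 6 \left(150 + 6 \cdot 6\right) = - 108 \left(150 + 36\right) = \left(-108\right) 186 = -20088$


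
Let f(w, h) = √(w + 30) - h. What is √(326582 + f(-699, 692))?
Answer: √(325890 + I*√669) ≈ 570.87 + 0.023*I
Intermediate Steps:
f(w, h) = √(30 + w) - h
√(326582 + f(-699, 692)) = √(326582 + (√(30 - 699) - 1*692)) = √(326582 + (√(-669) - 692)) = √(326582 + (I*√669 - 692)) = √(326582 + (-692 + I*√669)) = √(325890 + I*√669)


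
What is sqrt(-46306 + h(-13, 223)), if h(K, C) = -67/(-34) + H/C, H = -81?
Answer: I*sqrt(2661887839710)/7582 ≈ 215.18*I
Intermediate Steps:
h(K, C) = 67/34 - 81/C (h(K, C) = -67/(-34) - 81/C = -67*(-1/34) - 81/C = 67/34 - 81/C)
sqrt(-46306 + h(-13, 223)) = sqrt(-46306 + (67/34 - 81/223)) = sqrt(-46306 + 12187/7582) = sqrt(-351079905/7582) = I*sqrt(2661887839710)/7582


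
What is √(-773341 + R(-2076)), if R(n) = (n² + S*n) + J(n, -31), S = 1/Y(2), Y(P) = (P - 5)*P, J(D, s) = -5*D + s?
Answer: √3547130 ≈ 1883.4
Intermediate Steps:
J(D, s) = s - 5*D
Y(P) = P*(-5 + P) (Y(P) = (-5 + P)*P = P*(-5 + P))
S = -⅙ (S = 1/(2*(-5 + 2)) = 1/(2*(-3)) = 1/(-6) = -⅙ ≈ -0.16667)
R(n) = -31 + n² - 31*n/6 (R(n) = (n² - n/6) + (-31 - 5*n) = -31 + n² - 31*n/6)
√(-773341 + R(-2076)) = √(-773341 + (-31 + (-2076)² - 31/6*(-2076))) = √(-773341 + (-31 + 4309776 + 10726)) = √(-773341 + 4320471) = √3547130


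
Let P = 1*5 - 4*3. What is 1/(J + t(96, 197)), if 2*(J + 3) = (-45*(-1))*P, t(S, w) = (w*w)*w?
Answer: 2/15290425 ≈ 1.3080e-7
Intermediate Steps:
t(S, w) = w³ (t(S, w) = w²*w = w³)
P = -7 (P = 5 - 12 = -7)
J = -321/2 (J = -3 + (-45*(-1)*(-7))/2 = -3 + (45*(-7))/2 = -3 + (½)*(-315) = -3 - 315/2 = -321/2 ≈ -160.50)
1/(J + t(96, 197)) = 1/(-321/2 + 197³) = 1/(-321/2 + 7645373) = 1/(15290425/2) = 2/15290425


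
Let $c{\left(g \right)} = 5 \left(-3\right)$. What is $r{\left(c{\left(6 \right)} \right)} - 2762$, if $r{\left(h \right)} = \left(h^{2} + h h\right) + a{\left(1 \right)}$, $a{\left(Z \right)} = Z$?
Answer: $-2311$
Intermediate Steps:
$c{\left(g \right)} = -15$
$r{\left(h \right)} = 1 + 2 h^{2}$ ($r{\left(h \right)} = \left(h^{2} + h h\right) + 1 = \left(h^{2} + h^{2}\right) + 1 = 2 h^{2} + 1 = 1 + 2 h^{2}$)
$r{\left(c{\left(6 \right)} \right)} - 2762 = \left(1 + 2 \left(-15\right)^{2}\right) - 2762 = \left(1 + 2 \cdot 225\right) - 2762 = \left(1 + 450\right) - 2762 = 451 - 2762 = -2311$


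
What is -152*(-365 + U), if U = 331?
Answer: 5168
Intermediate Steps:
-152*(-365 + U) = -152*(-365 + 331) = -152*(-34) = 5168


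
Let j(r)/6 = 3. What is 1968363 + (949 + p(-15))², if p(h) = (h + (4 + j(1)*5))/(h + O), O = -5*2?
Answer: 1789360191/625 ≈ 2.8630e+6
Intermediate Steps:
j(r) = 18 (j(r) = 6*3 = 18)
O = -10
p(h) = (94 + h)/(-10 + h) (p(h) = (h + (4 + 18*5))/(h - 10) = (h + (4 + 90))/(-10 + h) = (h + 94)/(-10 + h) = (94 + h)/(-10 + h))
1968363 + (949 + p(-15))² = 1968363 + (949 + (94 - 15)/(-10 - 15))² = 1968363 + (949 + 79/(-25))² = 1968363 + (949 - 1/25*79)² = 1968363 + (949 - 79/25)² = 1968363 + (23646/25)² = 1968363 + 559133316/625 = 1789360191/625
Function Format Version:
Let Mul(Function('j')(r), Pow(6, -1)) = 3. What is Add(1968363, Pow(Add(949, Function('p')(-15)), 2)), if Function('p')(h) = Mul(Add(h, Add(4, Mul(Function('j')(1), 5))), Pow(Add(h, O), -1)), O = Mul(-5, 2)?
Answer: Rational(1789360191, 625) ≈ 2.8630e+6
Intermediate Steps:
Function('j')(r) = 18 (Function('j')(r) = Mul(6, 3) = 18)
O = -10
Function('p')(h) = Mul(Pow(Add(-10, h), -1), Add(94, h)) (Function('p')(h) = Mul(Add(h, Add(4, Mul(18, 5))), Pow(Add(h, -10), -1)) = Mul(Add(h, Add(4, 90)), Pow(Add(-10, h), -1)) = Mul(Add(h, 94), Pow(Add(-10, h), -1)) = Mul(Add(94, h), Pow(Add(-10, h), -1)) = Mul(Pow(Add(-10, h), -1), Add(94, h)))
Add(1968363, Pow(Add(949, Function('p')(-15)), 2)) = Add(1968363, Pow(Add(949, Mul(Pow(Add(-10, -15), -1), Add(94, -15))), 2)) = Add(1968363, Pow(Add(949, Mul(Pow(-25, -1), 79)), 2)) = Add(1968363, Pow(Add(949, Mul(Rational(-1, 25), 79)), 2)) = Add(1968363, Pow(Add(949, Rational(-79, 25)), 2)) = Add(1968363, Pow(Rational(23646, 25), 2)) = Add(1968363, Rational(559133316, 625)) = Rational(1789360191, 625)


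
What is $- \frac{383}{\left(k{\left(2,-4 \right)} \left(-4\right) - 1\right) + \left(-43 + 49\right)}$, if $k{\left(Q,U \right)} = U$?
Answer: $- \frac{383}{21} \approx -18.238$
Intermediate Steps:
$- \frac{383}{\left(k{\left(2,-4 \right)} \left(-4\right) - 1\right) + \left(-43 + 49\right)} = - \frac{383}{\left(\left(-4\right) \left(-4\right) - 1\right) + \left(-43 + 49\right)} = - \frac{383}{\left(16 - 1\right) + 6} = - \frac{383}{15 + 6} = - \frac{383}{21}$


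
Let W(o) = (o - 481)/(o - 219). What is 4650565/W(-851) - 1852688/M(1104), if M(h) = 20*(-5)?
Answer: 62509779427/16650 ≈ 3.7543e+6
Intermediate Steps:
M(h) = -100
W(o) = (-481 + o)/(-219 + o)
4650565/W(-851) - 1852688/M(1104) = 4650565/(((-481 - 851)/(-219 - 851))) - 1852688/(-100) = 4650565/((-1332/(-1070))) - 1852688*(-1/100) = 4650565/((-1/1070*(-1332))) + 463172/25 = 4650565/(666/535) + 463172/25 = 4650565*(535/666) + 463172/25 = 2488052275/666 + 463172/25 = 62509779427/16650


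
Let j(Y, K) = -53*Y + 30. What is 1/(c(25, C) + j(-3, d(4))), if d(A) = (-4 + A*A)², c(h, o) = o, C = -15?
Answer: 1/174 ≈ 0.0057471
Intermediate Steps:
d(A) = (-4 + A²)²
j(Y, K) = 30 - 53*Y
1/(c(25, C) + j(-3, d(4))) = 1/(-15 + (30 - 53*(-3))) = 1/(-15 + (30 + 159)) = 1/(-15 + 189) = 1/174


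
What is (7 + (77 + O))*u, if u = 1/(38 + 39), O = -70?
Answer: 2/11 ≈ 0.18182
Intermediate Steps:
u = 1/77 ≈ 0.012987
(7 + (77 + O))*u = (7 + (77 - 70))*(1/77) = (7 + 7)*(1/77) = 14*(1/77) = 2/11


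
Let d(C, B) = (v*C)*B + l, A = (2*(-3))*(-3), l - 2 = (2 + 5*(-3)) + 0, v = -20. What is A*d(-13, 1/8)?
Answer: 387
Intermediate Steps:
l = -11 (l = 2 + ((2 + 5*(-3)) + 0) = 2 + ((2 - 15) + 0) = 2 + (-13 + 0) = 2 - 13 = -11)
A = 18 (A = -6*(-3) = 18)
d(C, B) = -11 - 20*B*C (d(C, B) = (-20*C)*B - 11 = -20*B*C - 11 = -11 - 20*B*C)
A*d(-13, 1/8) = 18*(-11 - 20*(-13)/8) = 18*(-11 - 20*⅛*(-13)) = 18*(-11 + 65/2) = 18*(43/2) = 387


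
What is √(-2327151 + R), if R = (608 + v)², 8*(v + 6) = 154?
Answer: I*√31059191/4 ≈ 1393.3*I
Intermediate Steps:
v = 53/4 (v = -6 + (⅛)*154 = -6 + 77/4 = 53/4 ≈ 13.250)
R = 6175225/16 (R = (608 + 53/4)² = (2485/4)² = 6175225/16 ≈ 3.8595e+5)
√(-2327151 + R) = √(-2327151 + 6175225/16) = √(-31059191/16) = I*√31059191/4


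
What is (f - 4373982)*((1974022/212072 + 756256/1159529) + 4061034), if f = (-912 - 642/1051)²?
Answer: -139505427666406180815054158889/9700907147044246 ≈ -1.4381e+13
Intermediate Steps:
f = 919976395716/1104601 (f = (-912 - 642*1/1051)² = (-912 - 642/1051)² = (-959154/1051)² = 919976395716/1104601 ≈ 8.3286e+5)
(f - 4373982)*((1974022/212072 + 756256/1159529) + 4061034) = (919976395716/1104601 - 4373982)*((1974022/212072 + 756256/1159529) + 4061034) = -3911528495466*((1974022*(1/212072) + 756256*(1/1159529)) + 4061034)/1104601 = -3911528495466*((987011/106036 + 756256/1159529) + 4061034)/1104601 = -3911528495466*(174951177005/17564545292 + 4061034)/1104601 = -3911528495466/1104601*71330390576528933/17564545292 = -139505427666406180815054158889/9700907147044246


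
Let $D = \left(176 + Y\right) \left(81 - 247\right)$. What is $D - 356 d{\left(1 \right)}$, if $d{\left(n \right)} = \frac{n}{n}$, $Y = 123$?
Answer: $-49990$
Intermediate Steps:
$d{\left(n \right)} = 1$
$D = -49634$ ($D = \left(176 + 123\right) \left(81 - 247\right) = 299 \left(-166\right) = -49634$)
$D - 356 d{\left(1 \right)} = -49634 - 356 = -49990$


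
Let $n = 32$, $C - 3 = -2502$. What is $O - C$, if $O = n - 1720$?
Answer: $811$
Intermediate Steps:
$C = -2499$ ($C = 3 - 2502 = -2499$)
$O = -1688$ ($O = 32 - 1720 = -1688$)
$O - C = -1688 - -2499 = -1688 + 2499 = 811$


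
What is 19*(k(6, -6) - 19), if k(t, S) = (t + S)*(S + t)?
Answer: -361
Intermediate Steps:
k(t, S) = (S + t)**2 (k(t, S) = (S + t)*(S + t) = (S + t)**2)
19*(k(6, -6) - 19) = 19*((-6 + 6)**2 - 19) = 19*(0**2 - 19) = 19*(0 - 19) = 19*(-19) = -361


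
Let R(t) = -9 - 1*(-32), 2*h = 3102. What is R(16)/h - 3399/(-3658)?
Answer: 5355983/5673558 ≈ 0.94403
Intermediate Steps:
h = 1551 (h = (½)*3102 = 1551)
R(t) = 23 (R(t) = -9 + 32 = 23)
R(16)/h - 3399/(-3658) = 23/1551 - 3399/(-3658) = 23*(1/1551) - 3399*(-1/3658) = 23/1551 + 3399/3658 = 5355983/5673558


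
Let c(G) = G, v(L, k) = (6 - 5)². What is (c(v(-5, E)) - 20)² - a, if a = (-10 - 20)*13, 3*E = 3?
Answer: 751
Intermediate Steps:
E = 1 (E = (⅓)*3 = 1)
v(L, k) = 1 (v(L, k) = 1² = 1)
a = -390 (a = -30*13 = -390)
(c(v(-5, E)) - 20)² - a = (1 - 20)² - 1*(-390) = (-19)² + 390 = 361 + 390 = 751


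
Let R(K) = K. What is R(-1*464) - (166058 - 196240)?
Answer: 29718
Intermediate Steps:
R(-1*464) - (166058 - 196240) = -1*464 - (166058 - 196240) = -464 - 1*(-30182) = -464 + 30182 = 29718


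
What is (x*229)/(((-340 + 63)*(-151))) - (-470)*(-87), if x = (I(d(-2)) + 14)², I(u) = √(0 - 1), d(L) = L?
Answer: -1710261375/41827 + 6412*I/41827 ≈ -40889.0 + 0.1533*I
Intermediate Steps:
I(u) = I (I(u) = √(-1) = I)
x = (14 + I)² (x = (I + 14)² = (14 + I)² ≈ 195.0 + 28.0*I)
(x*229)/(((-340 + 63)*(-151))) - (-470)*(-87) = ((14 + I)²*229)/(((-340 + 63)*(-151))) - (-470)*(-87) = (229*(14 + I)²)/((-277*(-151))) - 1*40890 = (229*(14 + I)²)/41827 - 40890 = (229*(14 + I)²)*(1/41827) - 40890 = 229*(14 + I)²/41827 - 40890 = -40890 + 229*(14 + I)²/41827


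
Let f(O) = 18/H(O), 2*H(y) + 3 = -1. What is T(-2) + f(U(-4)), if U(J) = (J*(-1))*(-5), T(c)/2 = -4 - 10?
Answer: -37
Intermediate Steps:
H(y) = -2 (H(y) = -3/2 + (1/2)*(-1) = -3/2 - 1/2 = -2)
T(c) = -28 (T(c) = 2*(-4 - 10) = 2*(-14) = -28)
U(J) = 5*J (U(J) = -J*(-5) = 5*J)
f(O) = -9 (f(O) = 18/(-2) = 18*(-1/2) = -9)
T(-2) + f(U(-4)) = -28 - 9 = -37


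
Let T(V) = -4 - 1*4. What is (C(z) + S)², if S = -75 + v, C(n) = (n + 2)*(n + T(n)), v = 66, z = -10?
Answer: 18225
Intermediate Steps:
T(V) = -8 (T(V) = -4 - 4 = -8)
C(n) = (-8 + n)*(2 + n) (C(n) = (n + 2)*(n - 8) = (2 + n)*(-8 + n) = (-8 + n)*(2 + n))
S = -9 (S = -75 + 66 = -9)
(C(z) + S)² = ((-16 + (-10)² - 6*(-10)) - 9)² = ((-16 + 100 + 60) - 9)² = (144 - 9)² = 135² = 18225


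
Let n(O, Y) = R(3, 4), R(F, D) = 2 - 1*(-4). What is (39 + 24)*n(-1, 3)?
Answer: 378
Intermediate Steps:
R(F, D) = 6 (R(F, D) = 2 + 4 = 6)
n(O, Y) = 6
(39 + 24)*n(-1, 3) = (39 + 24)*6 = 63*6 = 378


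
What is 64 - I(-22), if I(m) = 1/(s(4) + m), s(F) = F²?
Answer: 385/6 ≈ 64.167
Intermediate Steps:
I(m) = 1/(16 + m) (I(m) = 1/(4² + m) = 1/(16 + m))
64 - I(-22) = 64 - 1/(16 - 22) = 64 - 1/(-6) = 64 - 1*(-⅙) = 64 + ⅙ = 385/6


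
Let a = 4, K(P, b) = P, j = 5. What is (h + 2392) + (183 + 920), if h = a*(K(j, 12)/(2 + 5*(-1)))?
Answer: 10465/3 ≈ 3488.3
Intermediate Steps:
h = -20/3 (h = 4*(5/(2 + 5*(-1))) = 4*(5/(2 - 5)) = 4*(5/(-3)) = 4*(5*(-⅓)) = 4*(-5/3) = -20/3 ≈ -6.6667)
(h + 2392) + (183 + 920) = (-20/3 + 2392) + (183 + 920) = 7156/3 + 1103 = 10465/3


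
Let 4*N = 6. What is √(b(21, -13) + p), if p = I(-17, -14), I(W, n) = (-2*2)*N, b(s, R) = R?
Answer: I*√19 ≈ 4.3589*I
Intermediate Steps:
N = 3/2 (N = (¼)*6 = 3/2 ≈ 1.5000)
I(W, n) = -6 (I(W, n) = -2*2*(3/2) = -4*3/2 = -6)
p = -6
√(b(21, -13) + p) = √(-13 - 6) = √(-19) = I*√19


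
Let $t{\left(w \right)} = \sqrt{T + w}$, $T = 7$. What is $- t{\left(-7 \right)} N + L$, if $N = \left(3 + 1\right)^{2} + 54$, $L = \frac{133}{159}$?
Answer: $\frac{133}{159} \approx 0.83648$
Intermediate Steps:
$t{\left(w \right)} = \sqrt{7 + w}$
$L = \frac{133}{159}$ ($L = 133 \cdot \frac{1}{159} = \frac{133}{159} \approx 0.83648$)
$N = 70$ ($N = 4^{2} + 54 = 16 + 54 = 70$)
$- t{\left(-7 \right)} N + L = - \sqrt{7 - 7} \cdot 70 + \frac{133}{159} = - \sqrt{0} \cdot 70 + \frac{133}{159} = \left(-1\right) 0 \cdot 70 + \frac{133}{159} = 0 \cdot 70 + \frac{133}{159} = 0 + \frac{133}{159} = \frac{133}{159}$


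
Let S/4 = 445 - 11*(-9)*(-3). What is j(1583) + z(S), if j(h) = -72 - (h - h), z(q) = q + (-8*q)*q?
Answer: -2803192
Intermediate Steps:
S = 592 (S = 4*(445 - 11*(-9)*(-3)) = 4*(445 - (-99)*(-3)) = 4*(445 - 1*297) = 4*(445 - 297) = 4*148 = 592)
z(q) = q - 8*q²
j(h) = -72 (j(h) = -72 - 1*0 = -72 + 0 = -72)
j(1583) + z(S) = -72 + 592*(1 - 8*592) = -72 + 592*(1 - 4736) = -72 + 592*(-4735) = -72 - 2803120 = -2803192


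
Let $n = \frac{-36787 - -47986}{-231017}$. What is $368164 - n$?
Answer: $\frac{85052153987}{231017} \approx 3.6816 \cdot 10^{5}$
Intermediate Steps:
$n = - \frac{11199}{231017}$ ($n = \left(-36787 + 47986\right) \left(- \frac{1}{231017}\right) = 11199 \left(- \frac{1}{231017}\right) = - \frac{11199}{231017} \approx -0.048477$)
$368164 - n = 368164 - - \frac{11199}{231017} = 368164 + \frac{11199}{231017} = \frac{85052153987}{231017}$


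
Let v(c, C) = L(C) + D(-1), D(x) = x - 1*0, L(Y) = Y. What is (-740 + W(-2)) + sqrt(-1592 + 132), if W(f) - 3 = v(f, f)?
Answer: -740 + 2*I*sqrt(365) ≈ -740.0 + 38.21*I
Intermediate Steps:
D(x) = x (D(x) = x + 0 = x)
v(c, C) = -1 + C (v(c, C) = C - 1 = -1 + C)
W(f) = 2 + f (W(f) = 3 + (-1 + f) = 2 + f)
(-740 + W(-2)) + sqrt(-1592 + 132) = (-740 + (2 - 2)) + sqrt(-1592 + 132) = (-740 + 0) + sqrt(-1460) = -740 + 2*I*sqrt(365)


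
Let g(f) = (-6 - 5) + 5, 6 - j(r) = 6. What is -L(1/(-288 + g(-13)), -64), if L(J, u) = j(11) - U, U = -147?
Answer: -147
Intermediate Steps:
j(r) = 0 (j(r) = 6 - 1*6 = 6 - 6 = 0)
g(f) = -6 (g(f) = -11 + 5 = -6)
L(J, u) = 147 (L(J, u) = 0 - 1*(-147) = 0 + 147 = 147)
-L(1/(-288 + g(-13)), -64) = -1*147 = -147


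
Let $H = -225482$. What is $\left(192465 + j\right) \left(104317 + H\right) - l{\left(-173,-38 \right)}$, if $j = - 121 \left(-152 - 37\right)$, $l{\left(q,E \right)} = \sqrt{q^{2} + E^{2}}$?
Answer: $-26090944110 - \sqrt{31373} \approx -2.6091 \cdot 10^{10}$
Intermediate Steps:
$l{\left(q,E \right)} = \sqrt{E^{2} + q^{2}}$
$j = 22869$ ($j = \left(-121\right) \left(-189\right) = 22869$)
$\left(192465 + j\right) \left(104317 + H\right) - l{\left(-173,-38 \right)} = \left(192465 + 22869\right) \left(104317 - 225482\right) - \sqrt{\left(-38\right)^{2} + \left(-173\right)^{2}} = 215334 \left(-121165\right) - \sqrt{1444 + 29929} = -26090944110 - \sqrt{31373}$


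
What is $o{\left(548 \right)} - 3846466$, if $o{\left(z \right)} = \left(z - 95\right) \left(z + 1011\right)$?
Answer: $-3140239$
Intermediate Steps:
$o{\left(z \right)} = \left(-95 + z\right) \left(1011 + z\right)$
$o{\left(548 \right)} - 3846466 = \left(-96045 + 548^{2} + 916 \cdot 548\right) - 3846466 = \left(-96045 + 300304 + 501968\right) - 3846466 = 706227 - 3846466 = -3140239$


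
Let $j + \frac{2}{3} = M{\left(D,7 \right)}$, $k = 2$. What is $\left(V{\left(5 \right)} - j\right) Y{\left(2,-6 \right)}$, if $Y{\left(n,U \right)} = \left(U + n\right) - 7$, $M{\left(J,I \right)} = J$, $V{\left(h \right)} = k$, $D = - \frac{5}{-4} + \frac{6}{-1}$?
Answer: $- \frac{979}{12} \approx -81.583$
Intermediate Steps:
$D = - \frac{19}{4}$ ($D = \left(-5\right) \left(- \frac{1}{4}\right) + 6 \left(-1\right) = \frac{5}{4} - 6 = - \frac{19}{4} \approx -4.75$)
$V{\left(h \right)} = 2$
$Y{\left(n,U \right)} = -7 + U + n$
$j = - \frac{65}{12}$ ($j = - \frac{2}{3} - \frac{19}{4} = - \frac{65}{12} \approx -5.4167$)
$\left(V{\left(5 \right)} - j\right) Y{\left(2,-6 \right)} = \left(2 - - \frac{65}{12}\right) \left(-7 - 6 + 2\right) = \left(2 + \frac{65}{12}\right) \left(-11\right) = \frac{89}{12} \left(-11\right) = - \frac{979}{12}$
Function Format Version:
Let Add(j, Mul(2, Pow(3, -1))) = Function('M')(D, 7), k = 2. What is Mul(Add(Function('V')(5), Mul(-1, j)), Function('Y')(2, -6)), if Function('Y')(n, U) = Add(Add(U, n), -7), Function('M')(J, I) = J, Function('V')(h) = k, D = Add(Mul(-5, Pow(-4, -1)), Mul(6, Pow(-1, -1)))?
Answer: Rational(-979, 12) ≈ -81.583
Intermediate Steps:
D = Rational(-19, 4) (D = Add(Mul(-5, Rational(-1, 4)), Mul(6, -1)) = Add(Rational(5, 4), -6) = Rational(-19, 4) ≈ -4.7500)
Function('V')(h) = 2
Function('Y')(n, U) = Add(-7, U, n)
j = Rational(-65, 12) (j = Add(Rational(-2, 3), Rational(-19, 4)) = Rational(-65, 12) ≈ -5.4167)
Mul(Add(Function('V')(5), Mul(-1, j)), Function('Y')(2, -6)) = Mul(Add(2, Mul(-1, Rational(-65, 12))), Add(-7, -6, 2)) = Mul(Add(2, Rational(65, 12)), -11) = Mul(Rational(89, 12), -11) = Rational(-979, 12)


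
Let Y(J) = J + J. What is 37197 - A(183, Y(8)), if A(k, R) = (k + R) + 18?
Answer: 36980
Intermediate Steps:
Y(J) = 2*J
A(k, R) = 18 + R + k (A(k, R) = (R + k) + 18 = 18 + R + k)
37197 - A(183, Y(8)) = 37197 - (18 + 2*8 + 183) = 37197 - (18 + 16 + 183) = 37197 - 1*217 = 37197 - 217 = 36980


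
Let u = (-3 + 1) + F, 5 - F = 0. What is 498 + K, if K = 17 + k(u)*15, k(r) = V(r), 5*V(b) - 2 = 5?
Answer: 536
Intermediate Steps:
F = 5 (F = 5 - 1*0 = 5 + 0 = 5)
V(b) = 7/5 (V(b) = ⅖ + (⅕)*5 = ⅖ + 1 = 7/5)
u = 3 (u = (-3 + 1) + 5 = -2 + 5 = 3)
k(r) = 7/5
K = 38 (K = 17 + (7/5)*15 = 17 + 21 = 38)
498 + K = 498 + 38 = 536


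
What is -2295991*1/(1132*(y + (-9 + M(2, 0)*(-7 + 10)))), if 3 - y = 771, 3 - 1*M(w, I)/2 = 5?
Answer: 2295991/893148 ≈ 2.5707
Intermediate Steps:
M(w, I) = -4 (M(w, I) = 6 - 2*5 = 6 - 10 = -4)
y = -768 (y = 3 - 1*771 = 3 - 771 = -768)
-2295991*1/(1132*(y + (-9 + M(2, 0)*(-7 + 10)))) = -2295991*1/(1132*(-768 + (-9 - 4*(-7 + 10)))) = -2295991*1/(1132*(-768 + (-9 - 4*3))) = -2295991*1/(1132*(-768 + (-9 - 12))) = -2295991*1/(1132*(-768 - 21)) = -2295991/(1132*(-789)) = -2295991/(-893148) = -2295991*(-1/893148) = 2295991/893148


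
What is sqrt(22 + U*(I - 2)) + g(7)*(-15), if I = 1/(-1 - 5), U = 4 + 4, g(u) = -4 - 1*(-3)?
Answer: 15 + sqrt(42)/3 ≈ 17.160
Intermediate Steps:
g(u) = -1 (g(u) = -4 + 3 = -1)
U = 8
I = -1/6 (I = 1/(-6) = -1/6 ≈ -0.16667)
sqrt(22 + U*(I - 2)) + g(7)*(-15) = sqrt(22 + 8*(-1/6 - 2)) - 1*(-15) = sqrt(22 + 8*(-13/6)) + 15 = sqrt(22 - 52/3) + 15 = sqrt(14/3) + 15 = sqrt(42)/3 + 15 = 15 + sqrt(42)/3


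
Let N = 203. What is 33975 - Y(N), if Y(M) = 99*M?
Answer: 13878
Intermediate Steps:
33975 - Y(N) = 33975 - 99*203 = 33975 - 1*20097 = 33975 - 20097 = 13878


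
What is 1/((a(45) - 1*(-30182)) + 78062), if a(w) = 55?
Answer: 1/108299 ≈ 9.2337e-6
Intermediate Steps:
1/((a(45) - 1*(-30182)) + 78062) = 1/((55 - 1*(-30182)) + 78062) = 1/((55 + 30182) + 78062) = 1/(30237 + 78062) = 1/108299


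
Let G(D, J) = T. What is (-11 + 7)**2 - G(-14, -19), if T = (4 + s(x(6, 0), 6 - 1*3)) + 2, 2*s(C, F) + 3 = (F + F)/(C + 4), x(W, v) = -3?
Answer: 17/2 ≈ 8.5000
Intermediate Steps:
s(C, F) = -3/2 + F/(4 + C) (s(C, F) = -3/2 + ((F + F)/(C + 4))/2 = -3/2 + ((2*F)/(4 + C))/2 = -3/2 + (2*F/(4 + C))/2 = -3/2 + F/(4 + C))
T = 15/2 (T = (4 + (-6 + (6 - 1*3) - 3/2*(-3))/(4 - 3)) + 2 = (4 + (-6 + (6 - 3) + 9/2)/1) + 2 = (4 + 1*(-6 + 3 + 9/2)) + 2 = (4 + 1*(3/2)) + 2 = (4 + 3/2) + 2 = 11/2 + 2 = 15/2 ≈ 7.5000)
G(D, J) = 15/2
(-11 + 7)**2 - G(-14, -19) = (-11 + 7)**2 - 1*15/2 = (-4)**2 - 15/2 = 16 - 15/2 = 17/2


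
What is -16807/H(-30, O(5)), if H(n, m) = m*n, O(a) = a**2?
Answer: 16807/750 ≈ 22.409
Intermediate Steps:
-16807/H(-30, O(5)) = -16807/(5**2*(-30)) = -16807/(25*(-30)) = -16807/(-750) = -16807*(-1/750) = 16807/750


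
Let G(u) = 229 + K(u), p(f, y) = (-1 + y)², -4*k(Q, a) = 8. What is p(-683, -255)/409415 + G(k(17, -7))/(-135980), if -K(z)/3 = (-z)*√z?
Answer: 1763565849/11134450340 + 3*I*√2/67990 ≈ 0.15839 + 6.2401e-5*I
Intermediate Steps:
k(Q, a) = -2 (k(Q, a) = -¼*8 = -2)
K(z) = 3*z^(3/2) (K(z) = -3*(-z)*√z = -(-3)*z^(3/2) = 3*z^(3/2))
G(u) = 229 + 3*u^(3/2)
p(-683, -255)/409415 + G(k(17, -7))/(-135980) = (-1 - 255)²/409415 + (229 + 3*(-2)^(3/2))/(-135980) = (-256)²*(1/409415) + (229 + 3*(-2*I*√2))*(-1/135980) = 65536*(1/409415) + (229 - 6*I*√2)*(-1/135980) = 65536/409415 + (-229/135980 + 3*I*√2/67990) = 1763565849/11134450340 + 3*I*√2/67990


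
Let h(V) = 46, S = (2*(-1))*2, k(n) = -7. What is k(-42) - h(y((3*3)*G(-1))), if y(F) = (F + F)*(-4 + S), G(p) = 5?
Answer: -53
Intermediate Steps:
S = -4 (S = -2*2 = -4)
y(F) = -16*F (y(F) = (F + F)*(-4 - 4) = (2*F)*(-8) = -16*F)
k(-42) - h(y((3*3)*G(-1))) = -7 - 1*46 = -7 - 46 = -53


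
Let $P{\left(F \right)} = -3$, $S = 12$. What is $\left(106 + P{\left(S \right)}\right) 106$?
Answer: $10918$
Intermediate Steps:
$\left(106 + P{\left(S \right)}\right) 106 = \left(106 - 3\right) 106 = 103 \cdot 106 = 10918$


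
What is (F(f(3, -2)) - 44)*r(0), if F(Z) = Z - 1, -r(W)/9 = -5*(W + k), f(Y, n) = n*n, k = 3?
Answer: -5535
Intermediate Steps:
f(Y, n) = n**2
r(W) = 135 + 45*W (r(W) = -(-45)*(W + 3) = -(-45)*(3 + W) = -9*(-15 - 5*W) = 135 + 45*W)
F(Z) = -1 + Z
(F(f(3, -2)) - 44)*r(0) = ((-1 + (-2)**2) - 44)*(135 + 45*0) = ((-1 + 4) - 44)*(135 + 0) = (3 - 44)*135 = -41*135 = -5535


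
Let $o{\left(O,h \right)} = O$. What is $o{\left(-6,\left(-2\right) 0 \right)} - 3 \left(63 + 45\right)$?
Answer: $-330$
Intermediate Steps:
$o{\left(-6,\left(-2\right) 0 \right)} - 3 \left(63 + 45\right) = -6 - 3 \left(63 + 45\right) = -6 - 324 = -330$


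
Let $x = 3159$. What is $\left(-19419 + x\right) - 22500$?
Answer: $-38760$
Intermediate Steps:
$\left(-19419 + x\right) - 22500 = \left(-19419 + 3159\right) - 22500 = -16260 - 22500 = -38760$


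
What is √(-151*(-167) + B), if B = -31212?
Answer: I*√5995 ≈ 77.427*I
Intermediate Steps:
√(-151*(-167) + B) = √(-151*(-167) - 31212) = √(25217 - 31212) = √(-5995) = I*√5995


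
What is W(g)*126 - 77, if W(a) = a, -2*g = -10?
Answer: 553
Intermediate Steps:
g = 5 (g = -1/2*(-10) = 5)
W(g)*126 - 77 = 5*126 - 77 = 630 - 77 = 553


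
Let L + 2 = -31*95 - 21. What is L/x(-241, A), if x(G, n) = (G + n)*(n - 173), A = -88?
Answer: -424/12267 ≈ -0.034564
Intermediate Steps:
x(G, n) = (-173 + n)*(G + n) (x(G, n) = (G + n)*(-173 + n) = (-173 + n)*(G + n))
L = -2968 (L = -2 + (-31*95 - 21) = -2 + (-2945 - 21) = -2 - 2966 = -2968)
L/x(-241, A) = -2968/((-88)**2 - 173*(-241) - 173*(-88) - 241*(-88)) = -2968/(7744 + 41693 + 15224 + 21208) = -2968/85869 = -2968*1/85869 = -424/12267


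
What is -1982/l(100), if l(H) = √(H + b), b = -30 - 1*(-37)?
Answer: -1982*√107/107 ≈ -191.61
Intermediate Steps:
b = 7 (b = -30 + 37 = 7)
l(H) = √(7 + H) (l(H) = √(H + 7) = √(7 + H))
-1982/l(100) = -1982/√(7 + 100) = -1982*√107/107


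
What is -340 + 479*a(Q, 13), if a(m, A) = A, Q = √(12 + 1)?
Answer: 5887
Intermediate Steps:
Q = √13 ≈ 3.6056
-340 + 479*a(Q, 13) = -340 + 479*13 = -340 + 6227 = 5887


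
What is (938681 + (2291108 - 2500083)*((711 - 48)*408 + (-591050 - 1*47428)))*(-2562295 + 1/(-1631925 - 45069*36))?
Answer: -641236197944509433845136/3254409 ≈ -1.9704e+17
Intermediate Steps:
(938681 + (2291108 - 2500083)*((711 - 48)*408 + (-591050 - 1*47428)))*(-2562295 + 1/(-1631925 - 45069*36)) = (938681 - 208975*(663*408 + (-591050 - 47428)))*(-2562295 + 1/(-1631925 - 1622484)) = (938681 - 208975*(270504 - 638478))*(-2562295 + 1/(-3254409)) = (938681 - 208975*(-367974))*(-2562295 - 1/3254409) = (938681 + 76897366650)*(-8338755908656/3254409) = 76898305331*(-8338755908656/3254409) = -641236197944509433845136/3254409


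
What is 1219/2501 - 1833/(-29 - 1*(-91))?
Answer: -4508755/155062 ≈ -29.077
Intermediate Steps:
1219/2501 - 1833/(-29 - 1*(-91)) = 1219*(1/2501) - 1833/(-29 + 91) = 1219/2501 - 1833/62 = -4508755/155062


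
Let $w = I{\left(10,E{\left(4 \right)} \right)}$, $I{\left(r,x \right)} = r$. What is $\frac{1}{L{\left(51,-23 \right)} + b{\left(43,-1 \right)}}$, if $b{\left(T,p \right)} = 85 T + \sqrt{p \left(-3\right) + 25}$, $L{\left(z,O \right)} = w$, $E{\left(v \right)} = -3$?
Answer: $\frac{3665}{13432197} - \frac{2 \sqrt{7}}{13432197} \approx 0.00027246$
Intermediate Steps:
$w = 10$
$L{\left(z,O \right)} = 10$
$b{\left(T,p \right)} = \sqrt{25 - 3 p} + 85 T$ ($b{\left(T,p \right)} = 85 T + \sqrt{- 3 p + 25} = 85 T + \sqrt{25 - 3 p} = \sqrt{25 - 3 p} + 85 T$)
$\frac{1}{L{\left(51,-23 \right)} + b{\left(43,-1 \right)}} = \frac{1}{10 + \left(\sqrt{25 - -3} + 85 \cdot 43\right)} = \frac{1}{10 + \left(\sqrt{25 + 3} + 3655\right)} = \frac{1}{10 + \left(\sqrt{28} + 3655\right)} = \frac{1}{10 + \left(2 \sqrt{7} + 3655\right)} = \frac{1}{10 + \left(3655 + 2 \sqrt{7}\right)} = \frac{1}{3665 + 2 \sqrt{7}}$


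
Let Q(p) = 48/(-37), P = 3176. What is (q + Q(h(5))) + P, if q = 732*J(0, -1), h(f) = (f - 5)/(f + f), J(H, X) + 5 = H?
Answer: -17956/37 ≈ -485.30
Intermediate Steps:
J(H, X) = -5 + H
h(f) = (-5 + f)/(2*f) (h(f) = (-5 + f)/((2*f)) = (-5 + f)*(1/(2*f)) = (-5 + f)/(2*f))
Q(p) = -48/37 (Q(p) = 48*(-1/37) = -48/37)
q = -3660 (q = 732*(-5 + 0) = 732*(-5) = -3660)
(q + Q(h(5))) + P = (-3660 - 48/37) + 3176 = -135468/37 + 3176 = -17956/37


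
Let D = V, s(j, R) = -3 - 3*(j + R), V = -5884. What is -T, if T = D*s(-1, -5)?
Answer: 88260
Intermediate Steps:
s(j, R) = -3 - 3*R - 3*j (s(j, R) = -3 - 3*(R + j) = -3 + (-3*R - 3*j) = -3 - 3*R - 3*j)
D = -5884
T = -88260 (T = -5884*(-3 - 3*(-5) - 3*(-1)) = -5884*(-3 + 15 + 3) = -5884*15 = -88260)
-T = -1*(-88260) = 88260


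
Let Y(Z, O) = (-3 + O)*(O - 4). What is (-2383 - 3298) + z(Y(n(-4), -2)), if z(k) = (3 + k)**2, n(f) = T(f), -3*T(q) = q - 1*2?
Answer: -4592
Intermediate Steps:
T(q) = 2/3 - q/3 (T(q) = -(q - 1*2)/3 = -(q - 2)/3 = -(-2 + q)/3 = 2/3 - q/3)
n(f) = 2/3 - f/3
Y(Z, O) = (-4 + O)*(-3 + O) (Y(Z, O) = (-3 + O)*(-4 + O) = (-4 + O)*(-3 + O))
(-2383 - 3298) + z(Y(n(-4), -2)) = (-2383 - 3298) + (3 + (12 + (-2)**2 - 7*(-2)))**2 = -5681 + (3 + (12 + 4 + 14))**2 = -5681 + (3 + 30)**2 = -5681 + 33**2 = -5681 + 1089 = -4592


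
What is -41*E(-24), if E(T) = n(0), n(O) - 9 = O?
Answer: -369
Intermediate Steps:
n(O) = 9 + O
E(T) = 9 (E(T) = 9 + 0 = 9)
-41*E(-24) = -41*9 = -369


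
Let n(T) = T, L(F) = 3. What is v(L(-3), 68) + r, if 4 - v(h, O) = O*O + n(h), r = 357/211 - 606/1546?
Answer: -753813141/163103 ≈ -4621.7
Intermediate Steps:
r = 212028/163103 (r = 357*(1/211) - 606*1/1546 = 357/211 - 303/773 = 212028/163103 ≈ 1.3000)
v(h, O) = 4 - h - O² (v(h, O) = 4 - (O*O + h) = 4 - (O² + h) = 4 - (h + O²) = 4 + (-h - O²) = 4 - h - O²)
v(L(-3), 68) + r = (4 - 1*3 - 1*68²) + 212028/163103 = (4 - 3 - 1*4624) + 212028/163103 = (4 - 3 - 4624) + 212028/163103 = -4623 + 212028/163103 = -753813141/163103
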